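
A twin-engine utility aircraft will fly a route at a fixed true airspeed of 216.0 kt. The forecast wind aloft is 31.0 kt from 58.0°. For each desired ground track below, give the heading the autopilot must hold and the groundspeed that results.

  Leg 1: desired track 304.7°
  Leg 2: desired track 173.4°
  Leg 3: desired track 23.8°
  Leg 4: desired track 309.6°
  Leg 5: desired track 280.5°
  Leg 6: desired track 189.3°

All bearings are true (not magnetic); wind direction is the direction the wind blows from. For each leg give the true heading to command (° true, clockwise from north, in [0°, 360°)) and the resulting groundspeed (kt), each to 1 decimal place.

Leg 1: heading=312.3°, groundspeed=226.4 kt
Leg 2: heading=166.0°, groundspeed=227.5 kt
Leg 3: heading=28.4°, groundspeed=189.7 kt
Leg 4: heading=317.4°, groundspeed=223.8 kt
Leg 5: heading=286.1°, groundspeed=237.8 kt
Leg 6: heading=183.1°, groundspeed=235.2 kt

Leg 1: desired track 304.7°; wind correction +7.6° → command heading 312.3°, groundspeed 226.4 kt
Leg 2: desired track 173.4°; wind correction -7.4° → command heading 166.0°, groundspeed 227.5 kt
Leg 3: desired track 23.8°; wind correction +4.6° → command heading 28.4°, groundspeed 189.7 kt
Leg 4: desired track 309.6°; wind correction +7.8° → command heading 317.4°, groundspeed 223.8 kt
Leg 5: desired track 280.5°; wind correction +5.6° → command heading 286.1°, groundspeed 237.8 kt
Leg 6: desired track 189.3°; wind correction -6.2° → command heading 183.1°, groundspeed 235.2 kt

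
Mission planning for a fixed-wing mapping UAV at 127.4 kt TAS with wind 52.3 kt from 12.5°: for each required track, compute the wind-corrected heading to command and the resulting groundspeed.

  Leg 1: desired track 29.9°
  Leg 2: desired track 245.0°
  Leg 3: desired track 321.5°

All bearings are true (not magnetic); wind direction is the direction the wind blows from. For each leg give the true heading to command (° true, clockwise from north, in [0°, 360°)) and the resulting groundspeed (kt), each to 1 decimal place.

Leg 1: desired track 29.9°; wind correction -7.1° → command heading 22.8°, groundspeed 76.5 kt
Leg 2: desired track 245.0°; wind correction +19.0° → command heading 264.0°, groundspeed 152.3 kt
Leg 3: desired track 321.5°; wind correction +18.6° → command heading 340.1°, groundspeed 87.8 kt

Leg 1: heading=22.8°, groundspeed=76.5 kt
Leg 2: heading=264.0°, groundspeed=152.3 kt
Leg 3: heading=340.1°, groundspeed=87.8 kt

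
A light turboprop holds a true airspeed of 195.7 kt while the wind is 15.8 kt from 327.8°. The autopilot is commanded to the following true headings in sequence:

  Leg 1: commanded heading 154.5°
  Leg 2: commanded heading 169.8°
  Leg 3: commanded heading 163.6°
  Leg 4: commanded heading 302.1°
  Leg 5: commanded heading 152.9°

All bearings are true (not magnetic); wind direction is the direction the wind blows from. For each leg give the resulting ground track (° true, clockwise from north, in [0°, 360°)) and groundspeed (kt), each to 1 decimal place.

Leg 1: track=154.0°, groundspeed=211.4 kt
Leg 2: track=168.2°, groundspeed=210.4 kt
Leg 3: track=162.4°, groundspeed=210.9 kt
Leg 4: track=299.9°, groundspeed=181.6 kt
Leg 5: track=152.5°, groundspeed=211.4 kt

Leg 1: heading 154.5°; drift -0.5° → track 154.0°, groundspeed 211.4 kt
Leg 2: heading 169.8°; drift -1.6° → track 168.2°, groundspeed 210.4 kt
Leg 3: heading 163.6°; drift -1.2° → track 162.4°, groundspeed 210.9 kt
Leg 4: heading 302.1°; drift -2.2° → track 299.9°, groundspeed 181.6 kt
Leg 5: heading 152.9°; drift -0.4° → track 152.5°, groundspeed 211.4 kt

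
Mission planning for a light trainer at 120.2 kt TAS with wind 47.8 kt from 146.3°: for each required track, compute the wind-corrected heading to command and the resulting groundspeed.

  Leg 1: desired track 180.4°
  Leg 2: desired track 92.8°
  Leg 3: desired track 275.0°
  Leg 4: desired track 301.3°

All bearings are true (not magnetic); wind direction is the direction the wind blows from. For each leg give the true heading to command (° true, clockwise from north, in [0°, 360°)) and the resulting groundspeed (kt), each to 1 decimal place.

Leg 1: heading=167.5°, groundspeed=77.6 kt
Leg 2: heading=111.4°, groundspeed=85.5 kt
Leg 3: heading=256.9°, groundspeed=144.2 kt
Leg 4: heading=291.6°, groundspeed=161.8 kt

Leg 1: desired track 180.4°; wind correction -12.9° → command heading 167.5°, groundspeed 77.6 kt
Leg 2: desired track 92.8°; wind correction +18.6° → command heading 111.4°, groundspeed 85.5 kt
Leg 3: desired track 275.0°; wind correction -18.1° → command heading 256.9°, groundspeed 144.2 kt
Leg 4: desired track 301.3°; wind correction -9.7° → command heading 291.6°, groundspeed 161.8 kt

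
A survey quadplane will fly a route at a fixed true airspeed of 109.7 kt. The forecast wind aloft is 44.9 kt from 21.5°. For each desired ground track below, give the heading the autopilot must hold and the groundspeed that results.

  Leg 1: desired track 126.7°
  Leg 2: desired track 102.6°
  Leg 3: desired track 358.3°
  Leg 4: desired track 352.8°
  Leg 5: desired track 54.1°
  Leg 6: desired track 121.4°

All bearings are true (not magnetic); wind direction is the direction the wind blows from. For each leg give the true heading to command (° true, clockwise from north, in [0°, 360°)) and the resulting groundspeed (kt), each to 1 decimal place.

Leg 1: heading=103.4°, groundspeed=112.6 kt
Leg 2: heading=78.7°, groundspeed=93.4 kt
Leg 3: heading=7.6°, groundspeed=67.0 kt
Leg 4: heading=4.1°, groundspeed=68.2 kt
Leg 5: heading=41.4°, groundspeed=69.2 kt
Leg 6: heading=97.6°, groundspeed=108.1 kt

Leg 1: desired track 126.7°; wind correction -23.3° → command heading 103.4°, groundspeed 112.6 kt
Leg 2: desired track 102.6°; wind correction -23.9° → command heading 78.7°, groundspeed 93.4 kt
Leg 3: desired track 358.3°; wind correction +9.3° → command heading 7.6°, groundspeed 67.0 kt
Leg 4: desired track 352.8°; wind correction +11.3° → command heading 4.1°, groundspeed 68.2 kt
Leg 5: desired track 54.1°; wind correction -12.7° → command heading 41.4°, groundspeed 69.2 kt
Leg 6: desired track 121.4°; wind correction -23.8° → command heading 97.6°, groundspeed 108.1 kt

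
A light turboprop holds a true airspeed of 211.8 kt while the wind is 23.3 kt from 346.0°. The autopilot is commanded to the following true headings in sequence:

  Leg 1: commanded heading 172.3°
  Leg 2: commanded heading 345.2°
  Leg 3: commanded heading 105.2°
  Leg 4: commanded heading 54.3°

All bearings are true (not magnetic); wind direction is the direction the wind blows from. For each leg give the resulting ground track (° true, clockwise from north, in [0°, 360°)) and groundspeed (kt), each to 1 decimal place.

Leg 1: track=171.7°, groundspeed=235.0 kt
Leg 2: track=345.1°, groundspeed=188.5 kt
Leg 3: track=110.4°, groundspeed=224.1 kt
Leg 4: track=60.4°, groundspeed=204.3 kt

Leg 1: heading 172.3°; drift -0.6° → track 171.7°, groundspeed 235.0 kt
Leg 2: heading 345.2°; drift -0.1° → track 345.1°, groundspeed 188.5 kt
Leg 3: heading 105.2°; drift +5.2° → track 110.4°, groundspeed 224.1 kt
Leg 4: heading 54.3°; drift +6.1° → track 60.4°, groundspeed 204.3 kt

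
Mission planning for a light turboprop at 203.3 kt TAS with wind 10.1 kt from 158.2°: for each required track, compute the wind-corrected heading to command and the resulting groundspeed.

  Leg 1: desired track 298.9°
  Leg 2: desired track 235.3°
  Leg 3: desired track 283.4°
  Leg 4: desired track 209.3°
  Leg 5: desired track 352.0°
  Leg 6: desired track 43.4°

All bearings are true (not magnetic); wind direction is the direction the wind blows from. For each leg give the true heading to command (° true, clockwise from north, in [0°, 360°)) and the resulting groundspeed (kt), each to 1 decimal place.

Leg 1: heading=297.1°, groundspeed=211.0 kt
Leg 2: heading=232.5°, groundspeed=200.8 kt
Leg 3: heading=281.1°, groundspeed=209.0 kt
Leg 4: heading=207.1°, groundspeed=196.8 kt
Leg 5: heading=352.7°, groundspeed=213.1 kt
Leg 6: heading=46.0°, groundspeed=207.3 kt

Leg 1: desired track 298.9°; wind correction -1.8° → command heading 297.1°, groundspeed 211.0 kt
Leg 2: desired track 235.3°; wind correction -2.8° → command heading 232.5°, groundspeed 200.8 kt
Leg 3: desired track 283.4°; wind correction -2.3° → command heading 281.1°, groundspeed 209.0 kt
Leg 4: desired track 209.3°; wind correction -2.2° → command heading 207.1°, groundspeed 196.8 kt
Leg 5: desired track 352.0°; wind correction +0.7° → command heading 352.7°, groundspeed 213.1 kt
Leg 6: desired track 43.4°; wind correction +2.6° → command heading 46.0°, groundspeed 207.3 kt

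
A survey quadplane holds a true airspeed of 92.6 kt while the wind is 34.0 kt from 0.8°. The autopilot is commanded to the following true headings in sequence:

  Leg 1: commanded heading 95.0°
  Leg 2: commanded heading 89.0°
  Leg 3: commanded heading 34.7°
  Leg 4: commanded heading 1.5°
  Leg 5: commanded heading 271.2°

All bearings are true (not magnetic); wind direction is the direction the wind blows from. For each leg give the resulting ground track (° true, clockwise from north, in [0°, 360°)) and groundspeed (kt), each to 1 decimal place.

Leg 1: track=114.6°, groundspeed=101.0 kt
Leg 2: track=109.4°, groundspeed=97.6 kt
Leg 3: track=51.1°, groundspeed=67.1 kt
Leg 4: track=1.9°, groundspeed=58.6 kt
Leg 5: track=251.0°, groundspeed=98.4 kt

Leg 1: heading 95.0°; drift +19.6° → track 114.6°, groundspeed 101.0 kt
Leg 2: heading 89.0°; drift +20.4° → track 109.4°, groundspeed 97.6 kt
Leg 3: heading 34.7°; drift +16.4° → track 51.1°, groundspeed 67.1 kt
Leg 4: heading 1.5°; drift +0.4° → track 1.9°, groundspeed 58.6 kt
Leg 5: heading 271.2°; drift -20.2° → track 251.0°, groundspeed 98.4 kt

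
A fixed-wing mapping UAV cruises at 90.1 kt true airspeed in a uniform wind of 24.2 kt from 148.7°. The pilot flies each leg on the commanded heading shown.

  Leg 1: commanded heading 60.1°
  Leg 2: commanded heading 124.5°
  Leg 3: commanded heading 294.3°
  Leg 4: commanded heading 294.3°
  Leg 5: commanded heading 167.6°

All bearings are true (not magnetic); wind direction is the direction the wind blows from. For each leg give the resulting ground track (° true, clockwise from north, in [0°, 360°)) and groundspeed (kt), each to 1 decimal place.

Leg 1: track=45.0°, groundspeed=92.7 kt
Leg 2: track=116.2°, groundspeed=68.7 kt
Leg 3: track=301.4°, groundspeed=110.9 kt
Leg 4: track=301.4°, groundspeed=110.9 kt
Leg 5: track=174.3°, groundspeed=67.7 kt

Leg 1: heading 60.1°; drift -15.1° → track 45.0°, groundspeed 92.7 kt
Leg 2: heading 124.5°; drift -8.3° → track 116.2°, groundspeed 68.7 kt
Leg 3: heading 294.3°; drift +7.1° → track 301.4°, groundspeed 110.9 kt
Leg 4: heading 294.3°; drift +7.1° → track 301.4°, groundspeed 110.9 kt
Leg 5: heading 167.6°; drift +6.7° → track 174.3°, groundspeed 67.7 kt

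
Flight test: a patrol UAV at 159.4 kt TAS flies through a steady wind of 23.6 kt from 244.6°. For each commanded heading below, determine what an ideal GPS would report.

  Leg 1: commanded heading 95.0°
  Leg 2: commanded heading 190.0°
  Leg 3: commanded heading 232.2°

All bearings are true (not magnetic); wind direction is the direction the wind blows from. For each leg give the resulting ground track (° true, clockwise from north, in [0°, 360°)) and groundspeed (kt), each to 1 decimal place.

Leg 1: track=91.2°, groundspeed=180.2 kt
Leg 2: track=182.5°, groundspeed=147.0 kt
Leg 3: track=230.1°, groundspeed=136.4 kt

Leg 1: heading 95.0°; drift -3.8° → track 91.2°, groundspeed 180.2 kt
Leg 2: heading 190.0°; drift -7.5° → track 182.5°, groundspeed 147.0 kt
Leg 3: heading 232.2°; drift -2.1° → track 230.1°, groundspeed 136.4 kt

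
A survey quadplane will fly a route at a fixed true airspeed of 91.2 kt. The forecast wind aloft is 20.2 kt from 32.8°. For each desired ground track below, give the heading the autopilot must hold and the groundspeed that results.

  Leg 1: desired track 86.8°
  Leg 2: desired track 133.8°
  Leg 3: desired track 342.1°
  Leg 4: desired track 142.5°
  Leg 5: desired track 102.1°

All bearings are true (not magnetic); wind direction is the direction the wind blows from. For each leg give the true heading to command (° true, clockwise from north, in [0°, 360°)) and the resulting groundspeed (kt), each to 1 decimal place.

Leg 1: desired track 86.8°; wind correction -10.3° → command heading 76.5°, groundspeed 77.9 kt
Leg 2: desired track 133.8°; wind correction -12.6° → command heading 121.2°, groundspeed 92.9 kt
Leg 3: desired track 342.1°; wind correction +9.9° → command heading 352.0°, groundspeed 77.1 kt
Leg 4: desired track 142.5°; wind correction -12.0° → command heading 130.5°, groundspeed 96.0 kt
Leg 5: desired track 102.1°; wind correction -12.0° → command heading 90.1°, groundspeed 82.1 kt

Leg 1: heading=76.5°, groundspeed=77.9 kt
Leg 2: heading=121.2°, groundspeed=92.9 kt
Leg 3: heading=352.0°, groundspeed=77.1 kt
Leg 4: heading=130.5°, groundspeed=96.0 kt
Leg 5: heading=90.1°, groundspeed=82.1 kt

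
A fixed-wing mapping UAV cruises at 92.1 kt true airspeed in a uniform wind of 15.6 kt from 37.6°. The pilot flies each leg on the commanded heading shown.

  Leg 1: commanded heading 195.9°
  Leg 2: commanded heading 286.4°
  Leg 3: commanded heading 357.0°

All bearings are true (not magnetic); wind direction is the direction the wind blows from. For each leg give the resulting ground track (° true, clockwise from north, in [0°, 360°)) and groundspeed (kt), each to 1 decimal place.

Leg 1: track=199.0°, groundspeed=106.8 kt
Leg 2: track=277.9°, groundspeed=98.8 kt
Leg 3: track=349.8°, groundspeed=80.9 kt

Leg 1: heading 195.9°; drift +3.1° → track 199.0°, groundspeed 106.8 kt
Leg 2: heading 286.4°; drift -8.5° → track 277.9°, groundspeed 98.8 kt
Leg 3: heading 357.0°; drift -7.2° → track 349.8°, groundspeed 80.9 kt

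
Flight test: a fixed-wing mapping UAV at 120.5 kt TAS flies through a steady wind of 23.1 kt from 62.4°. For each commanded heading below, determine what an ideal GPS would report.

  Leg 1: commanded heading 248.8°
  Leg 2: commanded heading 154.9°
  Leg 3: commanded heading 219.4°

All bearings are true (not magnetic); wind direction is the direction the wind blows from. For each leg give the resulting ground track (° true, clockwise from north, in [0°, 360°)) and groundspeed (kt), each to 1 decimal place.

Leg 1: heading 248.8°; drift -1.0° → track 247.8°, groundspeed 143.5 kt
Leg 2: heading 154.9°; drift +10.8° → track 165.7°, groundspeed 123.7 kt
Leg 3: heading 219.4°; drift +3.6° → track 223.0°, groundspeed 142.1 kt

Leg 1: track=247.8°, groundspeed=143.5 kt
Leg 2: track=165.7°, groundspeed=123.7 kt
Leg 3: track=223.0°, groundspeed=142.1 kt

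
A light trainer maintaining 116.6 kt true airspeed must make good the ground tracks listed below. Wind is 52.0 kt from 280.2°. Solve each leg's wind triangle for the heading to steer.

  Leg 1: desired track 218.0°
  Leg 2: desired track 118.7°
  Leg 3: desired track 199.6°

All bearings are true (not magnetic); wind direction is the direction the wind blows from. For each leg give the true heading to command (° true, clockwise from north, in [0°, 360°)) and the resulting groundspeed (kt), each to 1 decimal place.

Leg 1: desired track 218.0°; wind correction +23.2° → command heading 241.2°, groundspeed 82.9 kt
Leg 2: desired track 118.7°; wind correction +8.1° → command heading 126.8°, groundspeed 164.7 kt
Leg 3: desired track 199.6°; wind correction +26.1° → command heading 225.7°, groundspeed 96.2 kt

Leg 1: heading=241.2°, groundspeed=82.9 kt
Leg 2: heading=126.8°, groundspeed=164.7 kt
Leg 3: heading=225.7°, groundspeed=96.2 kt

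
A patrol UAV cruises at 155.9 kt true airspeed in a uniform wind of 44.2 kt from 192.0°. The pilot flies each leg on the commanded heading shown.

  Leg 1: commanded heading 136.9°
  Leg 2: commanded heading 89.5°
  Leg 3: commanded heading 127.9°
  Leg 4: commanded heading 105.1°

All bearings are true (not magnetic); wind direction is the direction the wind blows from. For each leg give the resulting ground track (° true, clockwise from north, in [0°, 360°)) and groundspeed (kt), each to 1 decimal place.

Leg 1: heading 136.9°; drift -15.5° → track 121.4°, groundspeed 135.5 kt
Leg 2: heading 89.5°; drift -14.6° → track 74.9°, groundspeed 171.0 kt
Leg 3: heading 127.9°; drift -16.2° → track 111.7°, groundspeed 142.3 kt
Leg 4: heading 105.1°; drift -16.0° → track 89.1°, groundspeed 159.7 kt

Leg 1: track=121.4°, groundspeed=135.5 kt
Leg 2: track=74.9°, groundspeed=171.0 kt
Leg 3: track=111.7°, groundspeed=142.3 kt
Leg 4: track=89.1°, groundspeed=159.7 kt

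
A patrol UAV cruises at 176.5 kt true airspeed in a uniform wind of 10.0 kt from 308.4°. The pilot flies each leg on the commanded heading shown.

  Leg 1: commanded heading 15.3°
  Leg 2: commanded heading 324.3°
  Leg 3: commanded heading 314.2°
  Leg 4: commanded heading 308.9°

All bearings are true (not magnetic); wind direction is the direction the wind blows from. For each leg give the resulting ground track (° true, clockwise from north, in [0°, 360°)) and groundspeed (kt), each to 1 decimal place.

Leg 1: heading 15.3°; drift +3.1° → track 18.4°, groundspeed 172.8 kt
Leg 2: heading 324.3°; drift +0.9° → track 325.2°, groundspeed 166.9 kt
Leg 3: heading 314.2°; drift +0.3° → track 314.5°, groundspeed 166.6 kt
Leg 4: heading 308.9°; drift +0.0° → track 308.9°, groundspeed 166.5 kt

Leg 1: track=18.4°, groundspeed=172.8 kt
Leg 2: track=325.2°, groundspeed=166.9 kt
Leg 3: track=314.5°, groundspeed=166.6 kt
Leg 4: track=308.9°, groundspeed=166.5 kt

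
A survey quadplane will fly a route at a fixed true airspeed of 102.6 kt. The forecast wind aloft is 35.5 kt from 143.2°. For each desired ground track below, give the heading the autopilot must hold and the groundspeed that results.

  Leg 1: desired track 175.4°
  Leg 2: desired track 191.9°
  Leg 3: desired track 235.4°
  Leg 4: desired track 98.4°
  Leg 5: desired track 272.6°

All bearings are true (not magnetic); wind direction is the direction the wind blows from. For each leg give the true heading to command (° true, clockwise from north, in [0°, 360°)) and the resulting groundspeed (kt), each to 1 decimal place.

Leg 1: heading=164.8°, groundspeed=70.8 kt
Leg 2: heading=176.8°, groundspeed=75.6 kt
Leg 3: heading=215.2°, groundspeed=97.6 kt
Leg 4: heading=112.5°, groundspeed=74.3 kt
Leg 5: heading=257.1°, groundspeed=121.4 kt

Leg 1: desired track 175.4°; wind correction -10.6° → command heading 164.8°, groundspeed 70.8 kt
Leg 2: desired track 191.9°; wind correction -15.1° → command heading 176.8°, groundspeed 75.6 kt
Leg 3: desired track 235.4°; wind correction -20.2° → command heading 215.2°, groundspeed 97.6 kt
Leg 4: desired track 98.4°; wind correction +14.1° → command heading 112.5°, groundspeed 74.3 kt
Leg 5: desired track 272.6°; wind correction -15.5° → command heading 257.1°, groundspeed 121.4 kt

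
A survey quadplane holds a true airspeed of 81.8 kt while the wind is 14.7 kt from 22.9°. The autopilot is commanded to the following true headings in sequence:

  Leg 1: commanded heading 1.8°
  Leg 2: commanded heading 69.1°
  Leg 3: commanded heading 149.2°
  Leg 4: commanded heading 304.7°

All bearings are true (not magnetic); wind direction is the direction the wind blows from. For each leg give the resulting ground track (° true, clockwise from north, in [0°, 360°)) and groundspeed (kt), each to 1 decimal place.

Leg 1: track=357.4°, groundspeed=68.3 kt
Leg 2: track=77.5°, groundspeed=72.4 kt
Leg 3: track=156.7°, groundspeed=91.3 kt
Leg 4: track=294.4°, groundspeed=80.1 kt

Leg 1: heading 1.8°; drift -4.4° → track 357.4°, groundspeed 68.3 kt
Leg 2: heading 69.1°; drift +8.4° → track 77.5°, groundspeed 72.4 kt
Leg 3: heading 149.2°; drift +7.5° → track 156.7°, groundspeed 91.3 kt
Leg 4: heading 304.7°; drift -10.3° → track 294.4°, groundspeed 80.1 kt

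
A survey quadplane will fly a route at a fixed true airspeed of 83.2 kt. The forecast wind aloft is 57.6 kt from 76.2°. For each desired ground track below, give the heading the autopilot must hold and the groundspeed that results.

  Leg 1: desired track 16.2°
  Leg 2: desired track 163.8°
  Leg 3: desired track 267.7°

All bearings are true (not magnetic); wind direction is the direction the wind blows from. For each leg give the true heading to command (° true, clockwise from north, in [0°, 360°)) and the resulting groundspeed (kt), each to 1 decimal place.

Leg 1: desired track 16.2°; wind correction +36.8° → command heading 53.0°, groundspeed 37.8 kt
Leg 2: desired track 163.8°; wind correction -43.8° → command heading 120.0°, groundspeed 57.7 kt
Leg 3: desired track 267.7°; wind correction +7.9° → command heading 275.6°, groundspeed 138.8 kt

Leg 1: heading=53.0°, groundspeed=37.8 kt
Leg 2: heading=120.0°, groundspeed=57.7 kt
Leg 3: heading=275.6°, groundspeed=138.8 kt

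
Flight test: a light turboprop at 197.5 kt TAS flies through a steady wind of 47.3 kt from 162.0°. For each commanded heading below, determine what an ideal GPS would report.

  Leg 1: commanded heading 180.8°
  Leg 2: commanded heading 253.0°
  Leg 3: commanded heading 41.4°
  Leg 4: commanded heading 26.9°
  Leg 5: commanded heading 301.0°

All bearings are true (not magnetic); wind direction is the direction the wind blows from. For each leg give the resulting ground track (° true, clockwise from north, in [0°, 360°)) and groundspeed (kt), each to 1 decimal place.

Leg 1: heading 180.8°; drift +5.7° → track 186.5°, groundspeed 153.5 kt
Leg 2: heading 253.0°; drift +13.4° → track 266.4°, groundspeed 203.9 kt
Leg 3: heading 41.4°; drift -10.4° → track 31.0°, groundspeed 225.3 kt
Leg 4: heading 26.9°; drift -8.2° → track 18.7°, groundspeed 233.4 kt
Leg 5: heading 301.0°; drift +7.6° → track 308.6°, groundspeed 235.3 kt

Leg 1: track=186.5°, groundspeed=153.5 kt
Leg 2: track=266.4°, groundspeed=203.9 kt
Leg 3: track=31.0°, groundspeed=225.3 kt
Leg 4: track=18.7°, groundspeed=233.4 kt
Leg 5: track=308.6°, groundspeed=235.3 kt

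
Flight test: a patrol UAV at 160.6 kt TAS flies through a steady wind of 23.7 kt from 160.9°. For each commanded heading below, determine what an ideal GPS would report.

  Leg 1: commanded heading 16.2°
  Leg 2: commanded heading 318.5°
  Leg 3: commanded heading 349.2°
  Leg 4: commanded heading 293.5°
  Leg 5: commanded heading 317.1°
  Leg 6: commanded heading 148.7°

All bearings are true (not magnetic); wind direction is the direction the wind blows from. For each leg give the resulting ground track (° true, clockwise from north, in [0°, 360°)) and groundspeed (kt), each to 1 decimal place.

Leg 1: heading 16.2°; drift -4.4° → track 11.8°, groundspeed 180.5 kt
Leg 2: heading 318.5°; drift +2.8° → track 321.3°, groundspeed 182.7 kt
Leg 3: heading 349.2°; drift -1.1° → track 348.1°, groundspeed 184.1 kt
Leg 4: heading 293.5°; drift +5.6° → track 299.1°, groundspeed 177.5 kt
Leg 5: heading 317.1°; drift +3.0° → track 320.1°, groundspeed 182.5 kt
Leg 6: heading 148.7°; drift -2.1° → track 146.6°, groundspeed 137.5 kt

Leg 1: track=11.8°, groundspeed=180.5 kt
Leg 2: track=321.3°, groundspeed=182.7 kt
Leg 3: track=348.1°, groundspeed=184.1 kt
Leg 4: track=299.1°, groundspeed=177.5 kt
Leg 5: track=320.1°, groundspeed=182.5 kt
Leg 6: track=146.6°, groundspeed=137.5 kt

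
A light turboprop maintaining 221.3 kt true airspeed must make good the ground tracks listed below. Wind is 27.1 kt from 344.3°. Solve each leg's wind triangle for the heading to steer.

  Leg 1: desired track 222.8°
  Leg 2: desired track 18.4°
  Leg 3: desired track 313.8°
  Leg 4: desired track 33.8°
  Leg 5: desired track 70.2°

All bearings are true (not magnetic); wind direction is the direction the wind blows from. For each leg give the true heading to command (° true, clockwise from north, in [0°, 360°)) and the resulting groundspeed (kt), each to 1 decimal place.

Leg 1: heading=228.8°, groundspeed=234.3 kt
Leg 2: heading=14.5°, groundspeed=198.3 kt
Leg 3: heading=317.4°, groundspeed=197.5 kt
Leg 4: heading=28.5°, groundspeed=202.7 kt
Leg 5: heading=63.2°, groundspeed=217.7 kt

Leg 1: desired track 222.8°; wind correction +6.0° → command heading 228.8°, groundspeed 234.3 kt
Leg 2: desired track 18.4°; wind correction -3.9° → command heading 14.5°, groundspeed 198.3 kt
Leg 3: desired track 313.8°; wind correction +3.6° → command heading 317.4°, groundspeed 197.5 kt
Leg 4: desired track 33.8°; wind correction -5.3° → command heading 28.5°, groundspeed 202.7 kt
Leg 5: desired track 70.2°; wind correction -7.0° → command heading 63.2°, groundspeed 217.7 kt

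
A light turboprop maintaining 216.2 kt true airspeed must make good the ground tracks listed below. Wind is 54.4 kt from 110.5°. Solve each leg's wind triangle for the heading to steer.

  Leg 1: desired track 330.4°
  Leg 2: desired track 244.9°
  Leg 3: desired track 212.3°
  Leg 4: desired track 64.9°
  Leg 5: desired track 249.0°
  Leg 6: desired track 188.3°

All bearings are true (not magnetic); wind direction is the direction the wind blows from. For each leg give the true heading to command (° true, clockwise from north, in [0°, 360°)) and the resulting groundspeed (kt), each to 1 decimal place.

Leg 1: desired track 330.4°; wind correction +9.3° → command heading 339.7°, groundspeed 255.1 kt
Leg 2: desired track 244.9°; wind correction -10.4° → command heading 234.5°, groundspeed 250.7 kt
Leg 3: desired track 212.3°; wind correction -14.3° → command heading 198.0°, groundspeed 220.7 kt
Leg 4: desired track 64.9°; wind correction +10.4° → command heading 75.3°, groundspeed 174.6 kt
Leg 5: desired track 249.0°; wind correction -9.6° → command heading 239.4°, groundspeed 253.9 kt
Leg 6: desired track 188.3°; wind correction -14.2° → command heading 174.1°, groundspeed 198.1 kt

Leg 1: heading=339.7°, groundspeed=255.1 kt
Leg 2: heading=234.5°, groundspeed=250.7 kt
Leg 3: heading=198.0°, groundspeed=220.7 kt
Leg 4: heading=75.3°, groundspeed=174.6 kt
Leg 5: heading=239.4°, groundspeed=253.9 kt
Leg 6: heading=174.1°, groundspeed=198.1 kt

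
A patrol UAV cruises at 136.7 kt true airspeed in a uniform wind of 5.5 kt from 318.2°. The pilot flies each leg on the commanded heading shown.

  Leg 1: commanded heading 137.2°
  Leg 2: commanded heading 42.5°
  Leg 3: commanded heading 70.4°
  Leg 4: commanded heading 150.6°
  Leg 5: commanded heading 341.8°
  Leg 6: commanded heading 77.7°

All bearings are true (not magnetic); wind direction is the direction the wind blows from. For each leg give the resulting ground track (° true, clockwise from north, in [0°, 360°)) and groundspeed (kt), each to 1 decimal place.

Leg 1: track=137.2°, groundspeed=142.2 kt
Leg 2: track=44.8°, groundspeed=136.3 kt
Leg 3: track=72.5°, groundspeed=138.9 kt
Leg 4: track=150.1°, groundspeed=142.1 kt
Leg 5: track=342.8°, groundspeed=131.7 kt
Leg 6: track=79.7°, groundspeed=139.5 kt

Leg 1: heading 137.2°; drift +0.0° → track 137.2°, groundspeed 142.2 kt
Leg 2: heading 42.5°; drift +2.3° → track 44.8°, groundspeed 136.3 kt
Leg 3: heading 70.4°; drift +2.1° → track 72.5°, groundspeed 138.9 kt
Leg 4: heading 150.6°; drift -0.5° → track 150.1°, groundspeed 142.1 kt
Leg 5: heading 341.8°; drift +1.0° → track 342.8°, groundspeed 131.7 kt
Leg 6: heading 77.7°; drift +2.0° → track 79.7°, groundspeed 139.5 kt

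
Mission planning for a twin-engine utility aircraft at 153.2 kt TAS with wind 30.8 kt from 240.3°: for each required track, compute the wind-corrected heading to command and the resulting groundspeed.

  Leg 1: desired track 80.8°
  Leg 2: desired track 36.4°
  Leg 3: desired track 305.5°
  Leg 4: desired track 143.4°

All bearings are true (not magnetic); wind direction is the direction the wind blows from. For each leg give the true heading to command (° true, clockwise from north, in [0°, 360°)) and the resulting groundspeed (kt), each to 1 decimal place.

Leg 1: heading=84.8°, groundspeed=181.7 kt
Leg 2: heading=31.7°, groundspeed=180.8 kt
Leg 3: heading=295.0°, groundspeed=137.7 kt
Leg 4: heading=154.9°, groundspeed=153.8 kt

Leg 1: desired track 80.8°; wind correction +4.0° → command heading 84.8°, groundspeed 181.7 kt
Leg 2: desired track 36.4°; wind correction -4.7° → command heading 31.7°, groundspeed 180.8 kt
Leg 3: desired track 305.5°; wind correction -10.5° → command heading 295.0°, groundspeed 137.7 kt
Leg 4: desired track 143.4°; wind correction +11.5° → command heading 154.9°, groundspeed 153.8 kt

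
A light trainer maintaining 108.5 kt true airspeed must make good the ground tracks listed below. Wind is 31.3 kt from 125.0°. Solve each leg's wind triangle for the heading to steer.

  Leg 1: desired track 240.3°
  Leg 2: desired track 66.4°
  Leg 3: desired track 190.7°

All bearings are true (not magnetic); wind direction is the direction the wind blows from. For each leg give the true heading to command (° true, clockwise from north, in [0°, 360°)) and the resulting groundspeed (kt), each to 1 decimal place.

Leg 1: heading=225.2°, groundspeed=118.1 kt
Leg 2: heading=80.7°, groundspeed=88.9 kt
Leg 3: heading=175.5°, groundspeed=91.8 kt

Leg 1: desired track 240.3°; wind correction -15.1° → command heading 225.2°, groundspeed 118.1 kt
Leg 2: desired track 66.4°; wind correction +14.3° → command heading 80.7°, groundspeed 88.9 kt
Leg 3: desired track 190.7°; wind correction -15.2° → command heading 175.5°, groundspeed 91.8 kt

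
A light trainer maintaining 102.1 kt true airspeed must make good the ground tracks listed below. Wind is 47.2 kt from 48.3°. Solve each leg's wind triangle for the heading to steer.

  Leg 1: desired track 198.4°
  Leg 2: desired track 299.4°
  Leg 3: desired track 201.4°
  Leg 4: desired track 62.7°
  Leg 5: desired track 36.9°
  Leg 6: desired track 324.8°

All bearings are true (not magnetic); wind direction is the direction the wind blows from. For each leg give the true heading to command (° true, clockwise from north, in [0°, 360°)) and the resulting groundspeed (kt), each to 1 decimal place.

Leg 1: desired track 198.4°; wind correction -13.3° → command heading 185.1°, groundspeed 140.3 kt
Leg 2: desired track 299.4°; wind correction +25.9° → command heading 325.3°, groundspeed 107.1 kt
Leg 3: desired track 201.4°; wind correction -12.1° → command heading 189.3°, groundspeed 141.9 kt
Leg 4: desired track 62.7°; wind correction -6.6° → command heading 56.1°, groundspeed 55.7 kt
Leg 5: desired track 36.9°; wind correction +5.2° → command heading 42.1°, groundspeed 55.4 kt
Leg 6: desired track 324.8°; wind correction +27.3° → command heading 352.1°, groundspeed 85.3 kt

Leg 1: heading=185.1°, groundspeed=140.3 kt
Leg 2: heading=325.3°, groundspeed=107.1 kt
Leg 3: heading=189.3°, groundspeed=141.9 kt
Leg 4: heading=56.1°, groundspeed=55.7 kt
Leg 5: heading=42.1°, groundspeed=55.4 kt
Leg 6: heading=352.1°, groundspeed=85.3 kt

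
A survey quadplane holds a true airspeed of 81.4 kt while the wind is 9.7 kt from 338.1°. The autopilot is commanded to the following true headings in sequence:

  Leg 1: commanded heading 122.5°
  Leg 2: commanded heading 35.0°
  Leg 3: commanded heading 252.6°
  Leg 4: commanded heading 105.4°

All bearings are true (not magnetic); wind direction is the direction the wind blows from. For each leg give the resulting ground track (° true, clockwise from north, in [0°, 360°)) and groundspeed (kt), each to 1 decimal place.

Leg 1: heading 122.5°; drift +3.6° → track 126.1°, groundspeed 89.5 kt
Leg 2: heading 35.0°; drift +6.1° → track 41.1°, groundspeed 76.5 kt
Leg 3: heading 252.6°; drift -6.8° → track 245.8°, groundspeed 81.2 kt
Leg 4: heading 105.4°; drift +5.1° → track 110.5°, groundspeed 87.6 kt

Leg 1: track=126.1°, groundspeed=89.5 kt
Leg 2: track=41.1°, groundspeed=76.5 kt
Leg 3: track=245.8°, groundspeed=81.2 kt
Leg 4: track=110.5°, groundspeed=87.6 kt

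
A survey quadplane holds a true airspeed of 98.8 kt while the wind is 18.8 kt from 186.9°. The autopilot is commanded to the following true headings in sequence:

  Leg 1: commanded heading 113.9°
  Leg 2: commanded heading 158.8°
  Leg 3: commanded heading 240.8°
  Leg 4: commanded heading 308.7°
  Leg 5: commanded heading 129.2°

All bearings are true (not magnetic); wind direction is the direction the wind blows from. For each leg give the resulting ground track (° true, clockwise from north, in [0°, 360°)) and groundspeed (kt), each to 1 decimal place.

Leg 1: heading 113.9°; drift -10.9° → track 103.0°, groundspeed 95.0 kt
Leg 2: heading 158.8°; drift -6.1° → track 152.7°, groundspeed 82.7 kt
Leg 3: heading 240.8°; drift +9.8° → track 250.6°, groundspeed 89.0 kt
Leg 4: heading 308.7°; drift +8.4° → track 317.1°, groundspeed 109.9 kt
Leg 5: heading 129.2°; drift -10.2° → track 119.0°, groundspeed 90.2 kt

Leg 1: track=103.0°, groundspeed=95.0 kt
Leg 2: track=152.7°, groundspeed=82.7 kt
Leg 3: track=250.6°, groundspeed=89.0 kt
Leg 4: track=317.1°, groundspeed=109.9 kt
Leg 5: track=119.0°, groundspeed=90.2 kt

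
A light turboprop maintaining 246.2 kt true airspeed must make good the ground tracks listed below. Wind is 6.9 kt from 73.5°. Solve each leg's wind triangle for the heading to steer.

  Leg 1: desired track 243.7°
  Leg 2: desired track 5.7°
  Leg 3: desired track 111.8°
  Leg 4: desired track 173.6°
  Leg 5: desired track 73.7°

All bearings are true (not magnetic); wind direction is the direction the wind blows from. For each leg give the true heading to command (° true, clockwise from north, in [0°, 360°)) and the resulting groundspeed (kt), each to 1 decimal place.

Leg 1: desired track 243.7°; wind correction -0.3° → command heading 243.4°, groundspeed 253.0 kt
Leg 2: desired track 5.7°; wind correction +1.5° → command heading 7.2°, groundspeed 243.5 kt
Leg 3: desired track 111.8°; wind correction -1.0° → command heading 110.8°, groundspeed 240.7 kt
Leg 4: desired track 173.6°; wind correction -1.6° → command heading 172.0°, groundspeed 247.3 kt
Leg 5: desired track 73.7°; wind correction +0.0° → command heading 73.7°, groundspeed 239.3 kt

Leg 1: heading=243.4°, groundspeed=253.0 kt
Leg 2: heading=7.2°, groundspeed=243.5 kt
Leg 3: heading=110.8°, groundspeed=240.7 kt
Leg 4: heading=172.0°, groundspeed=247.3 kt
Leg 5: heading=73.7°, groundspeed=239.3 kt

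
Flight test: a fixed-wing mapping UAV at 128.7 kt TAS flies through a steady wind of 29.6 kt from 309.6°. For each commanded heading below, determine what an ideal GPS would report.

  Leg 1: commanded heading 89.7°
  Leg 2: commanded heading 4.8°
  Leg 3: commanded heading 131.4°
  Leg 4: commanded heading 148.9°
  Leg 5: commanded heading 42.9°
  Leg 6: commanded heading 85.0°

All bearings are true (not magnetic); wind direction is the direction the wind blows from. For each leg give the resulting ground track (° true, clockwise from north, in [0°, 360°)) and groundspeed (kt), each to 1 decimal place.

Leg 1: heading 89.7°; drift +7.1° → track 96.8°, groundspeed 152.6 kt
Leg 2: heading 4.8°; drift +12.3° → track 17.1°, groundspeed 114.4 kt
Leg 3: heading 131.4°; drift -0.3° → track 131.1°, groundspeed 158.3 kt
Leg 4: heading 148.9°; drift -3.6° → track 145.3°, groundspeed 156.9 kt
Leg 5: heading 42.9°; drift +12.8° → track 55.7°, groundspeed 133.7 kt
Leg 6: heading 85.0°; drift +7.9° → track 92.9°, groundspeed 151.2 kt

Leg 1: track=96.8°, groundspeed=152.6 kt
Leg 2: track=17.1°, groundspeed=114.4 kt
Leg 3: track=131.1°, groundspeed=158.3 kt
Leg 4: track=145.3°, groundspeed=156.9 kt
Leg 5: track=55.7°, groundspeed=133.7 kt
Leg 6: track=92.9°, groundspeed=151.2 kt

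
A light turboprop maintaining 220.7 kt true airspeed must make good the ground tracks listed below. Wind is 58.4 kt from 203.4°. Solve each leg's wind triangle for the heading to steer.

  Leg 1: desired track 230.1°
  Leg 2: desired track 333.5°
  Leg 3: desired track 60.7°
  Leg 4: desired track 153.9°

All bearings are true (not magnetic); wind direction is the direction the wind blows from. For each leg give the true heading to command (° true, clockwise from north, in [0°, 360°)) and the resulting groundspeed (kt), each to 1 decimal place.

Leg 1: heading=223.3°, groundspeed=167.0 kt
Leg 2: heading=321.8°, groundspeed=253.7 kt
Leg 3: heading=69.9°, groundspeed=264.3 kt
Leg 4: heading=165.5°, groundspeed=178.3 kt

Leg 1: desired track 230.1°; wind correction -6.8° → command heading 223.3°, groundspeed 167.0 kt
Leg 2: desired track 333.5°; wind correction -11.7° → command heading 321.8°, groundspeed 253.7 kt
Leg 3: desired track 60.7°; wind correction +9.2° → command heading 69.9°, groundspeed 264.3 kt
Leg 4: desired track 153.9°; wind correction +11.6° → command heading 165.5°, groundspeed 178.3 kt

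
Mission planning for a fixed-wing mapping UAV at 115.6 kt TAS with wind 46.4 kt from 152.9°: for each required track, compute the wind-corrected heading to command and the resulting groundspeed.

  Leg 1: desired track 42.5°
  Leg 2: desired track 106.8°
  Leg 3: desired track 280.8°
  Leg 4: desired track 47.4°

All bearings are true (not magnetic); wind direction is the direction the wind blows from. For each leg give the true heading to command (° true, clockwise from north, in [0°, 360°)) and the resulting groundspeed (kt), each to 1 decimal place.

Leg 1: heading=64.6°, groundspeed=123.3 kt
Leg 2: heading=123.6°, groundspeed=78.5 kt
Leg 3: heading=262.3°, groundspeed=138.2 kt
Leg 4: heading=70.2°, groundspeed=119.0 kt

Leg 1: desired track 42.5°; wind correction +22.1° → command heading 64.6°, groundspeed 123.3 kt
Leg 2: desired track 106.8°; wind correction +16.8° → command heading 123.6°, groundspeed 78.5 kt
Leg 3: desired track 280.8°; wind correction -18.5° → command heading 262.3°, groundspeed 138.2 kt
Leg 4: desired track 47.4°; wind correction +22.8° → command heading 70.2°, groundspeed 119.0 kt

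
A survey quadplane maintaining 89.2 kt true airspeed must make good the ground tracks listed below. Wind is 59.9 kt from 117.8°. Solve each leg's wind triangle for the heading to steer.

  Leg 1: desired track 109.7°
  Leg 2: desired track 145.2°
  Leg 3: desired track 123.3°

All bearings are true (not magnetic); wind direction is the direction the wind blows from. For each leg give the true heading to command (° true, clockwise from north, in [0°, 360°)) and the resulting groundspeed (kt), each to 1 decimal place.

Leg 1: heading=115.1°, groundspeed=29.5 kt
Leg 2: heading=127.2°, groundspeed=31.7 kt
Leg 3: heading=119.6°, groundspeed=29.4 kt

Leg 1: desired track 109.7°; wind correction +5.4° → command heading 115.1°, groundspeed 29.5 kt
Leg 2: desired track 145.2°; wind correction -18.0° → command heading 127.2°, groundspeed 31.7 kt
Leg 3: desired track 123.3°; wind correction -3.7° → command heading 119.6°, groundspeed 29.4 kt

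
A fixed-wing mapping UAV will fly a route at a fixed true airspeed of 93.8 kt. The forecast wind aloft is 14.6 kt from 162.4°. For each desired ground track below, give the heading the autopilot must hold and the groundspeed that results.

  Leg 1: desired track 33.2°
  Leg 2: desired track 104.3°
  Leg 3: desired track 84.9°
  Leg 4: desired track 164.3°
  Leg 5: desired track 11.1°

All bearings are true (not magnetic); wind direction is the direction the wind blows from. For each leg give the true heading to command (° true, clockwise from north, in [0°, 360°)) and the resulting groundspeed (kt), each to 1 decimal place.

Leg 1: heading=40.1°, groundspeed=102.3 kt
Leg 2: heading=111.9°, groundspeed=85.3 kt
Leg 3: heading=93.6°, groundspeed=89.6 kt
Leg 4: heading=164.0°, groundspeed=79.2 kt
Leg 5: heading=15.4°, groundspeed=106.3 kt

Leg 1: desired track 33.2°; wind correction +6.9° → command heading 40.1°, groundspeed 102.3 kt
Leg 2: desired track 104.3°; wind correction +7.6° → command heading 111.9°, groundspeed 85.3 kt
Leg 3: desired track 84.9°; wind correction +8.7° → command heading 93.6°, groundspeed 89.6 kt
Leg 4: desired track 164.3°; wind correction -0.3° → command heading 164.0°, groundspeed 79.2 kt
Leg 5: desired track 11.1°; wind correction +4.3° → command heading 15.4°, groundspeed 106.3 kt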